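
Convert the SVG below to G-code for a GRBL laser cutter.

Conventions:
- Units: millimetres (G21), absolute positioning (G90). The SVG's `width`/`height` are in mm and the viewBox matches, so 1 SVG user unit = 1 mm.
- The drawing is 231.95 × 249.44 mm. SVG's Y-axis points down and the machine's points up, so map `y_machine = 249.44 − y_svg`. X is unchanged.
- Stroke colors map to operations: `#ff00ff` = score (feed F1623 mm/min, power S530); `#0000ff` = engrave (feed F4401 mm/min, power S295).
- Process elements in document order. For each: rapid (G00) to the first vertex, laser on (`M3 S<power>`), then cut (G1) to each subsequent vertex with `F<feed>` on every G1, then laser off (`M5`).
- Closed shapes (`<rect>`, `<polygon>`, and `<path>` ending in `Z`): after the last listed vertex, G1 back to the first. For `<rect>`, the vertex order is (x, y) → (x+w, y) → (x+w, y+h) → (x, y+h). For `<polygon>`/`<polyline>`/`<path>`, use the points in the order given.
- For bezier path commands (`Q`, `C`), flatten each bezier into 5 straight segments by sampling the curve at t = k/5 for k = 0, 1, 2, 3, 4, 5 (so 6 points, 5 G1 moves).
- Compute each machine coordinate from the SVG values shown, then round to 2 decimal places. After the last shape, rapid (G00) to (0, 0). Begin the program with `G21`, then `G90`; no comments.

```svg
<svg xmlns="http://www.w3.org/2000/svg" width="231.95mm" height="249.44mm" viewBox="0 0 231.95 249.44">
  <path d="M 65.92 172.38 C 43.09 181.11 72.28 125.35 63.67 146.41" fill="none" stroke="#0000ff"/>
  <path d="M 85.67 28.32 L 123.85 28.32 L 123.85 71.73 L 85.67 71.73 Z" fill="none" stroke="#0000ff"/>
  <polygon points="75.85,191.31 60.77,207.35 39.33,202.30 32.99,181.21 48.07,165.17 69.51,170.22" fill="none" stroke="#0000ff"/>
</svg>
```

Since the viewBox matches the mm dimensions, user units are millimetres directly. The only transform is the Y-flip y_m = 249.44 − y_svg.

Shape 1 is a cubic bezier drawn with `<path>`. Its stroke #0000ff means engrave at S295, F4401. After flipping Y the toolpath is (65.92,77.06) → (57.75,78.43) → (57.75,88.50) → (61.61,100.47) → (65.02,107.58) → (63.67,103.03).

Shape 2 is a rectangle drawn with `<path>`. Its stroke #0000ff means engrave at S295, F4401. After flipping Y the toolpath is (85.67,221.12) → (123.85,221.12) → (123.85,177.71) → (85.67,177.71) → (85.67,221.12), returning to the start.

Shape 3 is a regular polygon drawn with `<polygon>`. Its stroke #0000ff means engrave at S295, F4401. After flipping Y the toolpath is (75.85,58.13) → (60.77,42.09) → (39.33,47.14) → (32.99,68.23) → (48.07,84.27) → (69.51,79.22) → (75.85,58.13), returning to the start.

G21
G90
G00 X65.92 Y77.06
M3 S295
G1 X57.75 Y78.43 F4401
G1 X57.75 Y88.50 F4401
G1 X61.61 Y100.47 F4401
G1 X65.02 Y107.58 F4401
G1 X63.67 Y103.03 F4401
M5
G00 X85.67 Y221.12
M3 S295
G1 X123.85 Y221.12 F4401
G1 X123.85 Y177.71 F4401
G1 X85.67 Y177.71 F4401
G1 X85.67 Y221.12 F4401
M5
G00 X75.85 Y58.13
M3 S295
G1 X60.77 Y42.09 F4401
G1 X39.33 Y47.14 F4401
G1 X32.99 Y68.23 F4401
G1 X48.07 Y84.27 F4401
G1 X69.51 Y79.22 F4401
G1 X75.85 Y58.13 F4401
M5
G00 X0.00 Y0.00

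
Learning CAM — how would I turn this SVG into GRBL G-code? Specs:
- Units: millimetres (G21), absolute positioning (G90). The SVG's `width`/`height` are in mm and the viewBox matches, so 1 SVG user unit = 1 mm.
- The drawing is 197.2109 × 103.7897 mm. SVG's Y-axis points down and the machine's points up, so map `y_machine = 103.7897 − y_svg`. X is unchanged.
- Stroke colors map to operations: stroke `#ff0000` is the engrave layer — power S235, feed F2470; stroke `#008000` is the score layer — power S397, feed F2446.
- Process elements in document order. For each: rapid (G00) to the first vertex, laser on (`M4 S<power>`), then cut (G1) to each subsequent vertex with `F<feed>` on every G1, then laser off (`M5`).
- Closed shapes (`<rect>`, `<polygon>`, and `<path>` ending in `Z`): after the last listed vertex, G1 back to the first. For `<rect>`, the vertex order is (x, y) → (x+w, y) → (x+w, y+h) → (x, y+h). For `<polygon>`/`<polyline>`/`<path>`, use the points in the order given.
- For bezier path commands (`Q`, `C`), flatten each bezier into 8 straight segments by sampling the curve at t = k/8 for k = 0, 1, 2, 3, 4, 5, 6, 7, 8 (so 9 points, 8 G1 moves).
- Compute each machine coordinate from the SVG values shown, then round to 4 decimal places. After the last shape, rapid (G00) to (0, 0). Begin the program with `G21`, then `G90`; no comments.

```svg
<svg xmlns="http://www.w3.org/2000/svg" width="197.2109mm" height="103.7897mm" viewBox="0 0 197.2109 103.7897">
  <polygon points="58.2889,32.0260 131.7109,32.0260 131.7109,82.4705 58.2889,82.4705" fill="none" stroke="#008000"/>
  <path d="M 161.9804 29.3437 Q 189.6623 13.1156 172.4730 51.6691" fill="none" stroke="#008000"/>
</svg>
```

Since the viewBox matches the mm dimensions, user units are millimetres directly. The only transform is the Y-flip y_m = 103.7897 − y_svg.

Shape 1 is a rectangle drawn with `<polygon>`. Its stroke #008000 means score at S397, F2446. After flipping Y the toolpath is (58.2889,71.7637) → (131.7109,71.7637) → (131.7109,21.3192) → (58.2889,21.3192) → (58.2889,71.7637), returning to the start.

Shape 2 is a quadratic bezier drawn with `<path>`. Its stroke #008000 means score at S397, F2446. After flipping Y the toolpath is (161.9804,74.4460) → (168.1998,77.6471) → (173.0169,79.1362) → (176.4318,78.9134) → (178.4445,76.9787) → (179.0550,73.3321) → (178.2632,67.9735) → (176.0692,60.9030) → (172.4730,52.1206).

G21
G90
G00 X58.2889 Y71.7637
M4 S397
G1 X131.7109 Y71.7637 F2446
G1 X131.7109 Y21.3192 F2446
G1 X58.2889 Y21.3192 F2446
G1 X58.2889 Y71.7637 F2446
M5
G00 X161.9804 Y74.4460
M4 S397
G1 X168.1998 Y77.6471 F2446
G1 X173.0169 Y79.1362 F2446
G1 X176.4318 Y78.9134 F2446
G1 X178.4445 Y76.9787 F2446
G1 X179.0550 Y73.3321 F2446
G1 X178.2632 Y67.9735 F2446
G1 X176.0692 Y60.9030 F2446
G1 X172.4730 Y52.1206 F2446
M5
G00 X0.0000 Y0.0000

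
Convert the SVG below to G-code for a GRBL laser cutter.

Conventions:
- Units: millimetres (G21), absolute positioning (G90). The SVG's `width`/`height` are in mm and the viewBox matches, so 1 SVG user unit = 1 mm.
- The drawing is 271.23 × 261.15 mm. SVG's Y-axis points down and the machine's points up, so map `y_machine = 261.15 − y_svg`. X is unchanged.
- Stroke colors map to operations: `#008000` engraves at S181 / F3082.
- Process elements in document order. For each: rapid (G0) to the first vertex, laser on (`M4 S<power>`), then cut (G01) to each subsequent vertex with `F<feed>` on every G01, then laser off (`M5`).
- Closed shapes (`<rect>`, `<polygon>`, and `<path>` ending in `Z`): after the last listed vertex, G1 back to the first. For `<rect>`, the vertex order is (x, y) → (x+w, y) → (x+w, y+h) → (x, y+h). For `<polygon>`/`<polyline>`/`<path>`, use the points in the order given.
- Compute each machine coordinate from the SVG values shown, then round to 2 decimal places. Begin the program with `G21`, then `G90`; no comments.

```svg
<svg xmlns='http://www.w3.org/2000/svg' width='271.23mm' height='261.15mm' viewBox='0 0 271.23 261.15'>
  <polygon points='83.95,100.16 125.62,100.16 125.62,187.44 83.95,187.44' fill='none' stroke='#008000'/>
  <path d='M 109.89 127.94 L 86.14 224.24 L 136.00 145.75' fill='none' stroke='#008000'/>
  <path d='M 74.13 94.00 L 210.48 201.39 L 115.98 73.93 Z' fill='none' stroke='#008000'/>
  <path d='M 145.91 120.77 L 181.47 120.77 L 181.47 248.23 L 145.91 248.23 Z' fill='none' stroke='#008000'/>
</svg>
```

G21
G90
G0 X83.95 Y160.99
M4 S181
G01 X125.62 Y160.99 F3082
G01 X125.62 Y73.71 F3082
G01 X83.95 Y73.71 F3082
G01 X83.95 Y160.99 F3082
M5
G0 X109.89 Y133.21
M4 S181
G01 X86.14 Y36.91 F3082
G01 X136.00 Y115.40 F3082
M5
G0 X74.13 Y167.15
M4 S181
G01 X210.48 Y59.76 F3082
G01 X115.98 Y187.22 F3082
G01 X74.13 Y167.15 F3082
M5
G0 X145.91 Y140.38
M4 S181
G01 X181.47 Y140.38 F3082
G01 X181.47 Y12.92 F3082
G01 X145.91 Y12.92 F3082
G01 X145.91 Y140.38 F3082
M5

1 u = 1 mm; y_m = 261.15 − y.

[1] `<polygon>` rectangle, #008000→engrave S181 F3082: (83.95,160.99) → (125.62,160.99) → (125.62,73.71) → (83.95,73.71) → (83.95,160.99) (closed)

[2] `<path>` open polyline, #008000→engrave S181 F3082: (109.89,133.21) → (86.14,36.91) → (136.00,115.40)

[3] `<path>` closed polygon, #008000→engrave S181 F3082: (74.13,167.15) → (210.48,59.76) → (115.98,187.22) → (74.13,167.15) (closed)

[4] `<path>` rectangle, #008000→engrave S181 F3082: (145.91,140.38) → (181.47,140.38) → (181.47,12.92) → (145.91,12.92) → (145.91,140.38) (closed)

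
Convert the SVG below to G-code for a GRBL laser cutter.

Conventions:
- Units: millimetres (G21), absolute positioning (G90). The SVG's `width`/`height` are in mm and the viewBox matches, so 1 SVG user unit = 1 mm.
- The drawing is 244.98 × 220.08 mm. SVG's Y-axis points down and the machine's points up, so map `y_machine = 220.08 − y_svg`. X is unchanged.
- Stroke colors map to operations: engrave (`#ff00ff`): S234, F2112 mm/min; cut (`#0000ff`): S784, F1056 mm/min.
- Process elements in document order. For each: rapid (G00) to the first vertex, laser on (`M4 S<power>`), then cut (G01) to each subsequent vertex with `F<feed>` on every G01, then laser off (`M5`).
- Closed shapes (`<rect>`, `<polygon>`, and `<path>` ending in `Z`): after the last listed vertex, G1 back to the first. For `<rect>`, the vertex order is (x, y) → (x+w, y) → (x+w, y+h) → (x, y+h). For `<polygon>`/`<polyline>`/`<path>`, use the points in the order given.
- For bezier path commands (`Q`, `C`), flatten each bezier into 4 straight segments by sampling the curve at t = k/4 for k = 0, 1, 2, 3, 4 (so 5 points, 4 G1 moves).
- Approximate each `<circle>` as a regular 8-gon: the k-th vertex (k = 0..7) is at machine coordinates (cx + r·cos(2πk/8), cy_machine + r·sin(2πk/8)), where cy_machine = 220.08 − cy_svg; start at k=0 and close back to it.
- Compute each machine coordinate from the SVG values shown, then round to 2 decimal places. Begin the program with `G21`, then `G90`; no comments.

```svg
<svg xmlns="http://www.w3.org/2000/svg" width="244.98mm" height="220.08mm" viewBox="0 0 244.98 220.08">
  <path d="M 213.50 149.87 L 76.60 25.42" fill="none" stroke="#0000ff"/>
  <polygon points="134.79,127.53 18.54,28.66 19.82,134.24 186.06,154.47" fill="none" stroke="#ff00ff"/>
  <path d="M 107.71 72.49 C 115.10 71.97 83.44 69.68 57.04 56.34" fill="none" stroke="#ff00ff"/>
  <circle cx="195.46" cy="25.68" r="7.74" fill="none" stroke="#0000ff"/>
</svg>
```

1 u = 1 mm; y_m = 220.08 − y.

[1] `<path>` line segment, #0000ff→cut S784 F1056: (213.50,70.21) → (76.60,194.66)

[2] `<polygon>` closed polygon, #ff00ff→engrave S234 F2112: (134.79,92.55) → (18.54,191.42) → (19.82,85.84) → (186.06,65.61) → (134.79,92.55) (closed)

[3] `<path>` cubic bezier, #ff00ff→engrave S234 F2112: (107.71,147.59) → (106.62,148.46) → (95.05,150.86) → (77.13,155.66) → (57.04,163.74)

[4] `<circle>` circle, #0000ff→cut S784 F1056: (203.20,194.40) → (200.93,199.87) → (195.46,202.14) → (189.99,199.87) → (187.72,194.40) → (189.99,188.93) → (195.46,186.66) → (200.93,188.93) → (203.20,194.40) (closed)

G21
G90
G00 X213.50 Y70.21
M4 S784
G01 X76.60 Y194.66 F1056
M5
G00 X134.79 Y92.55
M4 S234
G01 X18.54 Y191.42 F2112
G01 X19.82 Y85.84 F2112
G01 X186.06 Y65.61 F2112
G01 X134.79 Y92.55 F2112
M5
G00 X107.71 Y147.59
M4 S234
G01 X106.62 Y148.46 F2112
G01 X95.05 Y150.86 F2112
G01 X77.13 Y155.66 F2112
G01 X57.04 Y163.74 F2112
M5
G00 X203.20 Y194.40
M4 S784
G01 X200.93 Y199.87 F1056
G01 X195.46 Y202.14 F1056
G01 X189.99 Y199.87 F1056
G01 X187.72 Y194.40 F1056
G01 X189.99 Y188.93 F1056
G01 X195.46 Y186.66 F1056
G01 X200.93 Y188.93 F1056
G01 X203.20 Y194.40 F1056
M5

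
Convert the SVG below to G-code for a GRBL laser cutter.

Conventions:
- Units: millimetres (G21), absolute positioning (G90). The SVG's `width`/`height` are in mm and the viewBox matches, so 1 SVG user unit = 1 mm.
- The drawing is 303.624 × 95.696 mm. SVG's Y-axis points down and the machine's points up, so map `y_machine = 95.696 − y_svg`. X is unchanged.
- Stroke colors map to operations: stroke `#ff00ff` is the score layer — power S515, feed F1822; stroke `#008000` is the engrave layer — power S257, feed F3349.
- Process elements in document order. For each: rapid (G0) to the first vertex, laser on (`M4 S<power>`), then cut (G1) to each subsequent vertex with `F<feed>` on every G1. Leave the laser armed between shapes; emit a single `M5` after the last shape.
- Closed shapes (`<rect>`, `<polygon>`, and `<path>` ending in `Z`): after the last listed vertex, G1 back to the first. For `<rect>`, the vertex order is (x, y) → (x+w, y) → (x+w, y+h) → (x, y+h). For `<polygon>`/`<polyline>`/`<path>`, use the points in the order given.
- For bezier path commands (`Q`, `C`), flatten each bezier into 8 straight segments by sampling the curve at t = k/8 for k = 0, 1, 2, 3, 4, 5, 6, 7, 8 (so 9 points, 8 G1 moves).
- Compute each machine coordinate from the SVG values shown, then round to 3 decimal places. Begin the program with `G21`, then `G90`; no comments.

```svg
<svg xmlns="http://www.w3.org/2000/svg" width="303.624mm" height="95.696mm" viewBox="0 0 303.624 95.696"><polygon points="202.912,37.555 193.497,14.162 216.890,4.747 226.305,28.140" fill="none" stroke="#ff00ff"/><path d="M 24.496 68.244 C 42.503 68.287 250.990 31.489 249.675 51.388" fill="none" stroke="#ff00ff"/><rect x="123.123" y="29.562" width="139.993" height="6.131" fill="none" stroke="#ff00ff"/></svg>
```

G21
G90
G0 X202.912 Y58.141
M4 S515
G1 X193.497 Y81.534 F1822
G1 X216.890 Y90.949 F1822
G1 X226.305 Y67.556 F1822
G1 X202.912 Y58.141 F1822
G0 X24.496 Y27.452
M4 S515
G1 X39.396 Y28.980 F1822
G1 X67.462 Y32.866 F1822
G1 X104.004 Y38.013 F1822
G1 X144.331 Y43.326 F1822
G1 X183.753 Y47.708 F1822
G1 X217.578 Y50.063 F1822
G1 X241.115 Y49.295 F1822
G1 X249.675 Y44.308 F1822
G0 X123.123 Y66.134
M4 S515
G1 X263.116 Y66.134 F1822
G1 X263.116 Y60.003 F1822
G1 X123.123 Y60.003 F1822
G1 X123.123 Y66.134 F1822
M5

viewBox `0 0 303.624 95.696` with mm width/height → 1 unit = 1 mm. Flip: y_m = 95.696 − y_svg.

**Shape 1** — `<polygon>` regular polygon, stroke `#ff00ff` → score (S515, F1822). Machine vertices: (202.912,58.141) → (193.497,81.534) → (216.890,90.949) → (226.305,67.556) → (202.912,58.141). Closed: final G1 returns to the first vertex.

**Shape 2** — `<path>` cubic bezier, stroke `#ff00ff` → score (S515, F1822). Control points (SVG): P0=(24.496,68.244), P1=(42.503,68.287), P2=(250.990,31.489), P3=(249.675,51.388); sampled at t=k/8. Machine vertices: (24.496,27.452) → (39.396,28.980) → (67.462,32.866) → (104.004,38.013) → (144.331,43.326) → (183.753,47.708) → (217.578,50.063) → (241.115,49.295) → (249.675,44.308). Open path.

**Shape 3** — `<rect>` rectangle, stroke `#ff00ff` → score (S515, F1822). Machine vertices: (123.123,66.134) → (263.116,66.134) → (263.116,60.003) → (123.123,60.003) → (123.123,66.134). Closed: final G1 returns to the first vertex.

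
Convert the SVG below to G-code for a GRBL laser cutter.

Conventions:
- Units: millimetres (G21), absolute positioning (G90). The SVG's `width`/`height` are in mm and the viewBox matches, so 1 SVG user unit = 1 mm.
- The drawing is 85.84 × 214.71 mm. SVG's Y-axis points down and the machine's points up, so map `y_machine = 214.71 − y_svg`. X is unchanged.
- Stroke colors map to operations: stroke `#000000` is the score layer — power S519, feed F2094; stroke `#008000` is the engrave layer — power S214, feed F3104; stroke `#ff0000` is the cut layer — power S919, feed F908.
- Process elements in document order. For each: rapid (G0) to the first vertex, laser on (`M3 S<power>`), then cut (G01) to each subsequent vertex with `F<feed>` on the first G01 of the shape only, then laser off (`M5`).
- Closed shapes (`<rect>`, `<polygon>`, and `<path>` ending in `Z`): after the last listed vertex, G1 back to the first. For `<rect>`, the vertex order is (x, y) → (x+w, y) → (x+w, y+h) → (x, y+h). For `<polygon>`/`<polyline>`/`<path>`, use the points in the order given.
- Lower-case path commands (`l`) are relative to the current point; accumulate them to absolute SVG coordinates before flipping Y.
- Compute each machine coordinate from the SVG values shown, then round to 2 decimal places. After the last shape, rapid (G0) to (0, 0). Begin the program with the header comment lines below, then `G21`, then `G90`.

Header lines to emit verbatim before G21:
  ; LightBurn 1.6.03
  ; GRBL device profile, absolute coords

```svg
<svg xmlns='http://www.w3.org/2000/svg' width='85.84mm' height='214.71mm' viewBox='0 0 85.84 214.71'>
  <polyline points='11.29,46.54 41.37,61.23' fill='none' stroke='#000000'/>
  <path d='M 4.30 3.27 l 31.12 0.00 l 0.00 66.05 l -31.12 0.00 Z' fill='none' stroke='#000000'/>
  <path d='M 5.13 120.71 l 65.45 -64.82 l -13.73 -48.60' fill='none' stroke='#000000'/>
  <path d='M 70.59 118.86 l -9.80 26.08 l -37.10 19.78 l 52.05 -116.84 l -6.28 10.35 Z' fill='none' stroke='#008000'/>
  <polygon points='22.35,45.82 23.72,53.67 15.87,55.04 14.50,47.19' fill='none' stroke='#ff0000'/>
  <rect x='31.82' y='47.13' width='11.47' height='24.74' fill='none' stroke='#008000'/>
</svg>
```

; LightBurn 1.6.03
; GRBL device profile, absolute coords
G21
G90
G0 X11.29 Y168.17
M3 S519
G01 X41.37 Y153.48 F2094
M5
G0 X4.30 Y211.44
M3 S519
G01 X35.42 Y211.44 F2094
G01 X35.42 Y145.39
G01 X4.30 Y145.39
G01 X4.30 Y211.44
M5
G0 X5.13 Y94.00
M3 S519
G01 X70.58 Y158.82 F2094
G01 X56.85 Y207.42
M5
G0 X70.59 Y95.85
M3 S214
G01 X60.79 Y69.77 F3104
G01 X23.69 Y49.99
G01 X75.74 Y166.83
G01 X69.46 Y156.48
G01 X70.59 Y95.85
M5
G0 X22.35 Y168.89
M3 S919
G01 X23.72 Y161.04 F908
G01 X15.87 Y159.67
G01 X14.50 Y167.52
G01 X22.35 Y168.89
M5
G0 X31.82 Y167.58
M3 S214
G01 X43.29 Y167.58 F3104
G01 X43.29 Y142.84
G01 X31.82 Y142.84
G01 X31.82 Y167.58
M5
G0 X0.00 Y0.00

Since the viewBox matches the mm dimensions, user units are millimetres directly. The only transform is the Y-flip y_m = 214.71 − y_svg.

Shape 1 is a line segment drawn with `<polyline>`. Its stroke #000000 means score at S519, F2094. After flipping Y the toolpath is (11.29,168.17) → (41.37,153.48).

Shape 2 is a rectangle drawn with `<path>`. Its stroke #000000 means score at S519, F2094. After flipping Y the toolpath is (4.30,211.44) → (35.42,211.44) → (35.42,145.39) → (4.30,145.39) → (4.30,211.44), returning to the start.

Shape 3 is a open polyline drawn with `<path>`. Its stroke #000000 means score at S519, F2094. After flipping Y the toolpath is (5.13,94.00) → (70.58,158.82) → (56.85,207.42).

Shape 4 is a closed polygon drawn with `<path>`. Its stroke #008000 means engrave at S214, F3104. After flipping Y the toolpath is (70.59,95.85) → (60.79,69.77) → (23.69,49.99) → (75.74,166.83) → (69.46,156.48) → (70.59,95.85), returning to the start.

Shape 5 is a regular polygon drawn with `<polygon>`. Its stroke #ff0000 means cut at S919, F908. After flipping Y the toolpath is (22.35,168.89) → (23.72,161.04) → (15.87,159.67) → (14.50,167.52) → (22.35,168.89), returning to the start.

Shape 6 is a rectangle drawn with `<rect>`. Its stroke #008000 means engrave at S214, F3104. After flipping Y the toolpath is (31.82,167.58) → (43.29,167.58) → (43.29,142.84) → (31.82,142.84) → (31.82,167.58), returning to the start.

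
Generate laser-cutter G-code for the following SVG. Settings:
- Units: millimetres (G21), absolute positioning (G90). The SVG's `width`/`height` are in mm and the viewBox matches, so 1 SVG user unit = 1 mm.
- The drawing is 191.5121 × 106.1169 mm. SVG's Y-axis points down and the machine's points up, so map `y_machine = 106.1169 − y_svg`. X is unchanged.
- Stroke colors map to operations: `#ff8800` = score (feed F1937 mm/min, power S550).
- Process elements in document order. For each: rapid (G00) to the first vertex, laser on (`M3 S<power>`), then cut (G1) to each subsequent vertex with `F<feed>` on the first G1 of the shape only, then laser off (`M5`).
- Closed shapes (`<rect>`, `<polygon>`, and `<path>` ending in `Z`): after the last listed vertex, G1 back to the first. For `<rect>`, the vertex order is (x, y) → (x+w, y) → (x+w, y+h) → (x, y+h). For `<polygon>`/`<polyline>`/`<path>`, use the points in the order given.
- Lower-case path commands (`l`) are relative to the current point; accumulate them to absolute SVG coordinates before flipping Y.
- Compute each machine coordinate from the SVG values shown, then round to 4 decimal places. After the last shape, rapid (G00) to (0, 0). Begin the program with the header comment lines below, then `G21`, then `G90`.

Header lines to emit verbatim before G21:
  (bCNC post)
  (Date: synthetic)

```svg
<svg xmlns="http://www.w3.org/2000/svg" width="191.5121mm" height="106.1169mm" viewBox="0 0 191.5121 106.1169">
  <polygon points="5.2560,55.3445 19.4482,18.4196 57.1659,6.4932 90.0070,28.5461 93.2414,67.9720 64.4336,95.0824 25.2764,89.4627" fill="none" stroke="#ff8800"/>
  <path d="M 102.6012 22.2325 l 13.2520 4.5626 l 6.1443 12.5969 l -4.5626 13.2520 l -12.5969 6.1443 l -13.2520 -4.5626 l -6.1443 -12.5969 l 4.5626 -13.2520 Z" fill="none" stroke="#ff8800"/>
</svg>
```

(bCNC post)
(Date: synthetic)
G21
G90
G00 X5.2560 Y50.7724
M3 S550
G1 X19.4482 Y87.6973 F1937
G1 X57.1659 Y99.6237
G1 X90.0070 Y77.5708
G1 X93.2414 Y38.1449
G1 X64.4336 Y11.0345
G1 X25.2764 Y16.6542
G1 X5.2560 Y50.7724
M5
G00 X102.6012 Y83.8844
M3 S550
G1 X115.8532 Y79.3218 F1937
G1 X121.9975 Y66.7249
G1 X117.4349 Y53.4729
G1 X104.8380 Y47.3286
G1 X91.5860 Y51.8912
G1 X85.4417 Y64.4881
G1 X90.0043 Y77.7401
G1 X102.6012 Y83.8844
M5
G00 X0.0000 Y0.0000

Since the viewBox matches the mm dimensions, user units are millimetres directly. The only transform is the Y-flip y_m = 106.1169 − y_svg.

Shape 1 is a regular polygon drawn with `<polygon>`. Its stroke #ff8800 means score at S550, F1937. After flipping Y the toolpath is (5.2560,50.7724) → (19.4482,87.6973) → (57.1659,99.6237) → (90.0070,77.5708) → (93.2414,38.1449) → (64.4336,11.0345) → (25.2764,16.6542) → (5.2560,50.7724), returning to the start.

Shape 2 is a regular polygon drawn with `<path>`. Its stroke #ff8800 means score at S550, F1937. After flipping Y the toolpath is (102.6012,83.8844) → (115.8532,79.3218) → (121.9975,66.7249) → (117.4349,53.4729) → (104.8380,47.3286) → (91.5860,51.8912) → (85.4417,64.4881) → (90.0043,77.7401) → (102.6012,83.8844), returning to the start.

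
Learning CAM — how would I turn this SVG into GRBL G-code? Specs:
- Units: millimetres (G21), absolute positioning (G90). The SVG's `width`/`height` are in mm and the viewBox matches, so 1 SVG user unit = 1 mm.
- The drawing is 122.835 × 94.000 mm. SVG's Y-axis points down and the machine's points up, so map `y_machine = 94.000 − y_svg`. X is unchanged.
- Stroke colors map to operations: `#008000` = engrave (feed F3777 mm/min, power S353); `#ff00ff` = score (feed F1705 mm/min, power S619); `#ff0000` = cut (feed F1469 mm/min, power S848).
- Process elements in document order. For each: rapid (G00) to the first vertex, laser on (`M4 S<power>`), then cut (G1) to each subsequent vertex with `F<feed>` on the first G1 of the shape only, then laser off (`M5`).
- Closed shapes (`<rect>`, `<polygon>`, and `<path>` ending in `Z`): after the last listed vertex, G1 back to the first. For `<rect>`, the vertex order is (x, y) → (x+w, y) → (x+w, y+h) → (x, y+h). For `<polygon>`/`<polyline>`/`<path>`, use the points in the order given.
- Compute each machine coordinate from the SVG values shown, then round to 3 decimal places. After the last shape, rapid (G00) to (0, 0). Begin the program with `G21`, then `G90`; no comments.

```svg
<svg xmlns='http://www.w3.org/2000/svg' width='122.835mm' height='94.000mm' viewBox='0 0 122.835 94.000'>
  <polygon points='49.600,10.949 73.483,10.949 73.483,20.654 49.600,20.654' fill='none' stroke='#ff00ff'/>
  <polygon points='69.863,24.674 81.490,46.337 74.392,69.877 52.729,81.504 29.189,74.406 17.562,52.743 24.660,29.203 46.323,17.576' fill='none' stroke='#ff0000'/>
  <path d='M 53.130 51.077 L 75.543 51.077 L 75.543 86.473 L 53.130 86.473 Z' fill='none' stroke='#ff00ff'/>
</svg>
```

viewBox `0 0 122.835 94.000` with mm width/height → 1 unit = 1 mm. Flip: y_m = 94.000 − y_svg.

**Shape 1** — `<polygon>` rectangle, stroke `#ff00ff` → score (S619, F1705). Machine vertices: (49.600,83.051) → (73.483,83.051) → (73.483,73.346) → (49.600,73.346) → (49.600,83.051). Closed: final G1 returns to the first vertex.

**Shape 2** — `<polygon>` regular polygon, stroke `#ff0000` → cut (S848, F1469). Machine vertices: (69.863,69.326) → (81.490,47.663) → (74.392,24.123) → (52.729,12.496) → (29.189,19.594) → (17.562,41.257) → (24.660,64.797) → (46.323,76.424) → (69.863,69.326). Closed: final G1 returns to the first vertex.

**Shape 3** — `<path>` rectangle, stroke `#ff00ff` → score (S619, F1705). Machine vertices: (53.130,42.923) → (75.543,42.923) → (75.543,7.527) → (53.130,7.527) → (53.130,42.923). Closed: final G1 returns to the first vertex.

G21
G90
G00 X49.600 Y83.051
M4 S619
G1 X73.483 Y83.051 F1705
G1 X73.483 Y73.346
G1 X49.600 Y73.346
G1 X49.600 Y83.051
M5
G00 X69.863 Y69.326
M4 S848
G1 X81.490 Y47.663 F1469
G1 X74.392 Y24.123
G1 X52.729 Y12.496
G1 X29.189 Y19.594
G1 X17.562 Y41.257
G1 X24.660 Y64.797
G1 X46.323 Y76.424
G1 X69.863 Y69.326
M5
G00 X53.130 Y42.923
M4 S619
G1 X75.543 Y42.923 F1705
G1 X75.543 Y7.527
G1 X53.130 Y7.527
G1 X53.130 Y42.923
M5
G00 X0.000 Y0.000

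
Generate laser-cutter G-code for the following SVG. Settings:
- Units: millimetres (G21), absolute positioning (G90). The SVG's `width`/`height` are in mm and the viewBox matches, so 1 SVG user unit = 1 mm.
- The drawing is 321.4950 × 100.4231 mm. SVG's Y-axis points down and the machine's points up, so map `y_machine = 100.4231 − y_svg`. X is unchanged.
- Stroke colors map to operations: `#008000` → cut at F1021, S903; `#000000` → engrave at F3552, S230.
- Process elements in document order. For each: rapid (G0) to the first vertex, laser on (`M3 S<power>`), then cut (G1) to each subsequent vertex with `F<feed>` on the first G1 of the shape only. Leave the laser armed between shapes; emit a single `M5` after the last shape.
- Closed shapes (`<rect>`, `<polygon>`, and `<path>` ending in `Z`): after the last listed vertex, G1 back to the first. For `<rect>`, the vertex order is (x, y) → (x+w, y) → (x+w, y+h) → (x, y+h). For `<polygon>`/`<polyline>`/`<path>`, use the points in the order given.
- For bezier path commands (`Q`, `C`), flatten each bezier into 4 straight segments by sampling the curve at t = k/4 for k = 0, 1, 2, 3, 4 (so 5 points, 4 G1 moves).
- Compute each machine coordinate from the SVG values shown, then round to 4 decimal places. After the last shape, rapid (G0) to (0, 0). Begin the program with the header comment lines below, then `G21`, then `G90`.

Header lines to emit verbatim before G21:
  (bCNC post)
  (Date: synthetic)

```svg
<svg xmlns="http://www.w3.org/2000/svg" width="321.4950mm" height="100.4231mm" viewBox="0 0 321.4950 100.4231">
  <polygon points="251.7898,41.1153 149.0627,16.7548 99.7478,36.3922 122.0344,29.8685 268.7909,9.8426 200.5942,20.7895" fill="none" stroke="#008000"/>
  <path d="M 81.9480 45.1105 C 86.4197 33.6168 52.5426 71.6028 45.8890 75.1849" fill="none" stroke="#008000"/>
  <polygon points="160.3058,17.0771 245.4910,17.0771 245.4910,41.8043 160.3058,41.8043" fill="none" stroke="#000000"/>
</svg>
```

(bCNC post)
(Date: synthetic)
G21
G90
G0 X251.7898 Y59.3078
M3 S903
G1 X149.0627 Y83.6683 F1021
G1 X99.7478 Y64.0309
G1 X122.0344 Y70.5546
G1 X268.7909 Y90.5805
G1 X200.5942 Y79.6336
G1 X251.7898 Y59.3078
G0 X81.9480 Y55.3126
M3 S903
G1 X79.1359 Y55.9661 F1021
G1 X68.0905 Y45.9288
G1 X54.9590 Y33.0648
G1 X45.8890 Y25.2382
G0 X160.3058 Y83.3460
M3 S230
G1 X245.4910 Y83.3460 F3552
G1 X245.4910 Y58.6188
G1 X160.3058 Y58.6188
G1 X160.3058 Y83.3460
M5
G0 X0.0000 Y0.0000

1 u = 1 mm; y_m = 100.4231 − y.

[1] `<polygon>` closed polygon, #008000→cut S903 F1021: (251.7898,59.3078) → (149.0627,83.6683) → (99.7478,64.0309) → (122.0344,70.5546) → (268.7909,90.5805) → (200.5942,79.6336) → (251.7898,59.3078) (closed)

[2] `<path>` cubic bezier, #008000→cut S903 F1021: (81.9480,55.3126) → (79.1359,55.9661) → (68.0905,45.9288) → (54.9590,33.0648) → (45.8890,25.2382)

[3] `<polygon>` rectangle, #000000→engrave S230 F3552: (160.3058,83.3460) → (245.4910,83.3460) → (245.4910,58.6188) → (160.3058,58.6188) → (160.3058,83.3460) (closed)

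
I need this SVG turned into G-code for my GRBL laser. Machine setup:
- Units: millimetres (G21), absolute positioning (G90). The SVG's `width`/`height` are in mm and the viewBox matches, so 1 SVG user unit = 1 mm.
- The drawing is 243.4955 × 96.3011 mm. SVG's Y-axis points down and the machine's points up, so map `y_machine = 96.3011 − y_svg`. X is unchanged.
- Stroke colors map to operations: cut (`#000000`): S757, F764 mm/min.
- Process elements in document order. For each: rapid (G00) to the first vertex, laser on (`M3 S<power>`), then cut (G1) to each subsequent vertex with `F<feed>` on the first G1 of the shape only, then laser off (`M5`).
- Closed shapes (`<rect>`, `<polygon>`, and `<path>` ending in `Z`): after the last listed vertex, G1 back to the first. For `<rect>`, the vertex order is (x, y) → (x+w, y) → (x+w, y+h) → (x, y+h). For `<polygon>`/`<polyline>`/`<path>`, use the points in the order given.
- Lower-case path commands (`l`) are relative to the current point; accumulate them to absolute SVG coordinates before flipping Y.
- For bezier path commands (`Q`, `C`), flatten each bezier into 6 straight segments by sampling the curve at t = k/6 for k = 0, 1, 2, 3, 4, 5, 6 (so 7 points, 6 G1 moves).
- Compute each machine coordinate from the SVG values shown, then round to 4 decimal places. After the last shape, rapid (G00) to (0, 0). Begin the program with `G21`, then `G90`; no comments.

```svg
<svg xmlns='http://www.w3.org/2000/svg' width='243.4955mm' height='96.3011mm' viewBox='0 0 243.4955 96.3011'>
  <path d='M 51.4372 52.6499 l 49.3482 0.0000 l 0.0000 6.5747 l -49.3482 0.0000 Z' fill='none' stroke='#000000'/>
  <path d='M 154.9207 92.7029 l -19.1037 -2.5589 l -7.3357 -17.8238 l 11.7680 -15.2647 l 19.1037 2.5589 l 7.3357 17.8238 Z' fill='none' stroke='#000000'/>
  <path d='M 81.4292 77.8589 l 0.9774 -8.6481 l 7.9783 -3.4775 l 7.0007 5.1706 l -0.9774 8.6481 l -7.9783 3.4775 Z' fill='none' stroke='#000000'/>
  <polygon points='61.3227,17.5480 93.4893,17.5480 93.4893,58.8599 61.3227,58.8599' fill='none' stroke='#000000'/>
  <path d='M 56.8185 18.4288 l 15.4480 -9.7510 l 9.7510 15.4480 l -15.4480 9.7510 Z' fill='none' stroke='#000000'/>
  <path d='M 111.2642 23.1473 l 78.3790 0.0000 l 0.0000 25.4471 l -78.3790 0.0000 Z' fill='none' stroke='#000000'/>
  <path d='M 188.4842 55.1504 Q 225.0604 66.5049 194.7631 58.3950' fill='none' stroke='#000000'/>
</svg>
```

G21
G90
G00 X51.4372 Y43.6512
M3 S757
G1 X100.7854 Y43.6512 F764
G1 X100.7854 Y37.0765
G1 X51.4372 Y37.0765
G1 X51.4372 Y43.6512
M5
G00 X154.9207 Y3.5982
M3 S757
G1 X135.8170 Y6.1571 F764
G1 X128.4813 Y23.9809
G1 X140.2493 Y39.2456
G1 X159.3530 Y36.6867
G1 X166.6887 Y18.8629
G1 X154.9207 Y3.5982
M5
G00 X81.4292 Y18.4422
M3 S757
G1 X82.4066 Y27.0903 F764
G1 X90.3849 Y30.5678
G1 X97.3856 Y25.3972
G1 X96.4082 Y16.7491
G1 X88.4299 Y13.2716
G1 X81.4292 Y18.4422
M5
G00 X61.3227 Y78.7531
M3 S757
G1 X93.4893 Y78.7531 F764
G1 X93.4893 Y37.4412
G1 X61.3227 Y37.4412
G1 X61.3227 Y78.7531
M5
G00 X56.8185 Y77.8723
M3 S757
G1 X72.2665 Y87.6233 F764
G1 X82.0175 Y72.1753
G1 X66.5695 Y62.4243
G1 X56.8185 Y77.8723
M5
G00 X111.2642 Y73.1538
M3 S757
G1 X189.6432 Y73.1538 F764
G1 X189.6432 Y47.7067
G1 X111.2642 Y47.7067
G1 X111.2642 Y73.1538
M5
G00 X188.4842 Y41.1507
M3 S757
G1 X198.8187 Y37.9065 F764
G1 X205.4379 Y35.7437
G1 X208.3420 Y34.6623
G1 X207.5309 Y34.6622
G1 X203.0046 Y35.7435
G1 X194.7631 Y37.9061
M5
G00 X0.0000 Y0.0000

viewBox `0 0 243.4955 96.3011` with mm width/height → 1 unit = 1 mm. Flip: y_m = 96.3011 − y_svg.

**Shape 1** — `<path>` rectangle, stroke `#000000` → cut (S757, F764). Machine vertices: (51.4372,43.6512) → (100.7854,43.6512) → (100.7854,37.0765) → (51.4372,37.0765) → (51.4372,43.6512). Closed: final G1 returns to the first vertex.

**Shape 2** — `<path>` regular polygon, stroke `#000000` → cut (S757, F764). Machine vertices: (154.9207,3.5982) → (135.8170,6.1571) → (128.4813,23.9809) → (140.2493,39.2456) → (159.3530,36.6867) → (166.6887,18.8629) → (154.9207,3.5982). Closed: final G1 returns to the first vertex.

**Shape 3** — `<path>` regular polygon, stroke `#000000` → cut (S757, F764). Machine vertices: (81.4292,18.4422) → (82.4066,27.0903) → (90.3849,30.5678) → (97.3856,25.3972) → (96.4082,16.7491) → (88.4299,13.2716) → (81.4292,18.4422). Closed: final G1 returns to the first vertex.

**Shape 4** — `<polygon>` rectangle, stroke `#000000` → cut (S757, F764). Machine vertices: (61.3227,78.7531) → (93.4893,78.7531) → (93.4893,37.4412) → (61.3227,37.4412) → (61.3227,78.7531). Closed: final G1 returns to the first vertex.

**Shape 5** — `<path>` regular polygon, stroke `#000000` → cut (S757, F764). Machine vertices: (56.8185,77.8723) → (72.2665,87.6233) → (82.0175,72.1753) → (66.5695,62.4243) → (56.8185,77.8723). Closed: final G1 returns to the first vertex.

**Shape 6** — `<path>` rectangle, stroke `#000000` → cut (S757, F764). Machine vertices: (111.2642,73.1538) → (189.6432,73.1538) → (189.6432,47.7067) → (111.2642,47.7067) → (111.2642,73.1538). Closed: final G1 returns to the first vertex.

**Shape 7** — `<path>` quadratic bezier, stroke `#000000` → cut (S757, F764). Control points (SVG): P0=(188.4842,55.1504), P1=(225.0604,66.5049), P2=(194.7631,58.3950); sampled at t=k/6. Machine vertices: (188.4842,41.1507) → (198.8187,37.9065) → (205.4379,35.7437) → (208.3420,34.6623) → (207.5309,34.6622) → (203.0046,35.7435) → (194.7631,37.9061). Open path.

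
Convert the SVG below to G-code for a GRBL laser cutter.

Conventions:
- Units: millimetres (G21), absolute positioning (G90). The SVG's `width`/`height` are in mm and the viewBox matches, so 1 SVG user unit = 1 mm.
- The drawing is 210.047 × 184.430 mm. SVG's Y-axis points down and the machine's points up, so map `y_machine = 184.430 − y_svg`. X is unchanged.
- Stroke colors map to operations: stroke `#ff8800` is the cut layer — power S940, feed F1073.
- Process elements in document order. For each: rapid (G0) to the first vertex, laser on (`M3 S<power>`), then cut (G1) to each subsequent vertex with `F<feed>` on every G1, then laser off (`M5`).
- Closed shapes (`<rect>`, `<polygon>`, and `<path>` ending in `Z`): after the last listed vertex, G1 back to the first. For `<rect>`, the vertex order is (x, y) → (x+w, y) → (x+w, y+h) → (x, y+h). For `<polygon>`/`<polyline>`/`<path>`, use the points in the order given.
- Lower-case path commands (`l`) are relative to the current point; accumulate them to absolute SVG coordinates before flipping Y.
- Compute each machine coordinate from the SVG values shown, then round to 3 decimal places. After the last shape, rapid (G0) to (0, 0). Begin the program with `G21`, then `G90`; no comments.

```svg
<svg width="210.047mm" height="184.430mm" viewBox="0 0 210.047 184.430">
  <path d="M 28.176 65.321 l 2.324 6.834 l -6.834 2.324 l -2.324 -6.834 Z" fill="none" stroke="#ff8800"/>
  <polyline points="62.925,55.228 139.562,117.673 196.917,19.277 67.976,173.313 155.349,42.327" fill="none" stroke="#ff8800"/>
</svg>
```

G21
G90
G0 X28.176 Y119.109
M3 S940
G1 X30.500 Y112.275 F1073
G1 X23.666 Y109.951 F1073
G1 X21.342 Y116.785 F1073
G1 X28.176 Y119.109 F1073
M5
G0 X62.925 Y129.202
M3 S940
G1 X139.562 Y66.757 F1073
G1 X196.917 Y165.153 F1073
G1 X67.976 Y11.117 F1073
G1 X155.349 Y142.103 F1073
M5
G0 X0.000 Y0.000

viewBox `0 0 210.047 184.430` with mm width/height → 1 unit = 1 mm. Flip: y_m = 184.430 − y_svg.

**Shape 1** — `<path>` regular polygon, stroke `#ff8800` → cut (S940, F1073). Machine vertices: (28.176,119.109) → (30.500,112.275) → (23.666,109.951) → (21.342,116.785) → (28.176,119.109). Closed: final G1 returns to the first vertex.

**Shape 2** — `<polyline>` open polyline, stroke `#ff8800` → cut (S940, F1073). Machine vertices: (62.925,129.202) → (139.562,66.757) → (196.917,165.153) → (67.976,11.117) → (155.349,142.103). Open path.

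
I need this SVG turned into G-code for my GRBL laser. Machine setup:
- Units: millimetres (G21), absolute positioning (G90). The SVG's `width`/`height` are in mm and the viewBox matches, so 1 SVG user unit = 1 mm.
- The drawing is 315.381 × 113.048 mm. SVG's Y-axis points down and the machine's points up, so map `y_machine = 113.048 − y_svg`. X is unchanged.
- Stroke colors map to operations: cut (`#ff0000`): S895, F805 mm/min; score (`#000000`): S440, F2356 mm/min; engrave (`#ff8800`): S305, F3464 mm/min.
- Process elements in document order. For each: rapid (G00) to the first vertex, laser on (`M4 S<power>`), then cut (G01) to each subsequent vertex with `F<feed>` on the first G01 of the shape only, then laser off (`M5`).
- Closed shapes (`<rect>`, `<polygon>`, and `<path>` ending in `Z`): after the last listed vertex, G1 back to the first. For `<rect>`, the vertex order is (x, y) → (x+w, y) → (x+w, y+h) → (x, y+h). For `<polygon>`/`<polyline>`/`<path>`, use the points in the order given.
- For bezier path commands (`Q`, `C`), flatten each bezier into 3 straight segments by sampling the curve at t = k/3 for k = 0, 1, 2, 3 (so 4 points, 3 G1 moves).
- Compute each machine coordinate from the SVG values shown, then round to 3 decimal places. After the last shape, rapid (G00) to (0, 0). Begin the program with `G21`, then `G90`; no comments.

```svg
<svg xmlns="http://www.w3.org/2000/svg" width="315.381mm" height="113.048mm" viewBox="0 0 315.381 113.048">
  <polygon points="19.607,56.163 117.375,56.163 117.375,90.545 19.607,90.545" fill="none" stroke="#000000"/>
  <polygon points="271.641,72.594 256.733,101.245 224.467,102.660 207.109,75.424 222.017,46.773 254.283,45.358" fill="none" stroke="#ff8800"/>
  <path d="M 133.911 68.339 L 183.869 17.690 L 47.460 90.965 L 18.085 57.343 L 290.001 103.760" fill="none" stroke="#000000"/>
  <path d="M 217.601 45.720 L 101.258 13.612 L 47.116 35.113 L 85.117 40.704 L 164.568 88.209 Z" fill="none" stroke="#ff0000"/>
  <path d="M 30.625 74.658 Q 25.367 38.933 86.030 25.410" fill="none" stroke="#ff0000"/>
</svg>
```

G21
G90
G00 X19.607 Y56.885
M4 S440
G01 X117.375 Y56.885 F2356
G01 X117.375 Y22.503
G01 X19.607 Y22.503
G01 X19.607 Y56.885
M5
G00 X271.641 Y40.454
M4 S305
G01 X256.733 Y11.803 F3464
G01 X224.467 Y10.388
G01 X207.109 Y37.624
G01 X222.017 Y66.275
G01 X254.283 Y67.690
G01 X271.641 Y40.454
M5
G00 X133.911 Y44.709
M4 S440
G01 X183.869 Y95.358 F2356
G01 X47.460 Y22.083
G01 X18.085 Y55.705
G01 X290.001 Y9.288
M5
G00 X217.601 Y67.328
M4 S895
G01 X101.258 Y99.436 F805
G01 X47.116 Y77.935
G01 X85.117 Y72.344
G01 X164.568 Y24.839
G01 X217.601 Y67.328
M5
G00 X30.625 Y38.390
M4 S895
G01 X34.444 Y59.740 F805
G01 X52.913 Y76.156
G01 X86.030 Y87.638
M5
G00 X0.000 Y0.000

Since the viewBox matches the mm dimensions, user units are millimetres directly. The only transform is the Y-flip y_m = 113.048 − y_svg.

Shape 1 is a rectangle drawn with `<polygon>`. Its stroke #000000 means score at S440, F2356. After flipping Y the toolpath is (19.607,56.885) → (117.375,56.885) → (117.375,22.503) → (19.607,22.503) → (19.607,56.885), returning to the start.

Shape 2 is a regular polygon drawn with `<polygon>`. Its stroke #ff8800 means engrave at S305, F3464. After flipping Y the toolpath is (271.641,40.454) → (256.733,11.803) → (224.467,10.388) → (207.109,37.624) → (222.017,66.275) → (254.283,67.690) → (271.641,40.454), returning to the start.

Shape 3 is a open polyline drawn with `<path>`. Its stroke #000000 means score at S440, F2356. After flipping Y the toolpath is (133.911,44.709) → (183.869,95.358) → (47.460,22.083) → (18.085,55.705) → (290.001,9.288).

Shape 4 is a closed polygon drawn with `<path>`. Its stroke #ff0000 means cut at S895, F805. After flipping Y the toolpath is (217.601,67.328) → (101.258,99.436) → (47.116,77.935) → (85.117,72.344) → (164.568,24.839) → (217.601,67.328), returning to the start.

Shape 5 is a quadratic bezier drawn with `<path>`. Its stroke #ff0000 means cut at S895, F805. After flipping Y the toolpath is (30.625,38.390) → (34.444,59.740) → (52.913,76.156) → (86.030,87.638).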